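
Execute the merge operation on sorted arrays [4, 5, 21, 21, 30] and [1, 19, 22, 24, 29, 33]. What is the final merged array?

Merging process:

Compare 4 vs 1: take 1 from right. Merged: [1]
Compare 4 vs 19: take 4 from left. Merged: [1, 4]
Compare 5 vs 19: take 5 from left. Merged: [1, 4, 5]
Compare 21 vs 19: take 19 from right. Merged: [1, 4, 5, 19]
Compare 21 vs 22: take 21 from left. Merged: [1, 4, 5, 19, 21]
Compare 21 vs 22: take 21 from left. Merged: [1, 4, 5, 19, 21, 21]
Compare 30 vs 22: take 22 from right. Merged: [1, 4, 5, 19, 21, 21, 22]
Compare 30 vs 24: take 24 from right. Merged: [1, 4, 5, 19, 21, 21, 22, 24]
Compare 30 vs 29: take 29 from right. Merged: [1, 4, 5, 19, 21, 21, 22, 24, 29]
Compare 30 vs 33: take 30 from left. Merged: [1, 4, 5, 19, 21, 21, 22, 24, 29, 30]
Append remaining from right: [33]. Merged: [1, 4, 5, 19, 21, 21, 22, 24, 29, 30, 33]

Final merged array: [1, 4, 5, 19, 21, 21, 22, 24, 29, 30, 33]
Total comparisons: 10

The merged array is [1, 4, 5, 19, 21, 21, 22, 24, 29, 30, 33], requiring 10 comparisons. The merge step runs in O(n) time where n is the total number of elements.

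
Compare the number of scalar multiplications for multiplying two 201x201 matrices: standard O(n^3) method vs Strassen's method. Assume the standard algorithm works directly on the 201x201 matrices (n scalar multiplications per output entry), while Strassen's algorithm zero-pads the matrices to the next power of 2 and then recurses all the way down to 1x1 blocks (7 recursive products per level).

Matrix multiplication for 201x201 matrices:

Strassen's algorithm requires power-of-2 dimensions. Pad 201x201 to 256x256 (next power of 2).

Standard algorithm: 201^3 = 8120601 multiplications
Strassen's algorithm: 7^(log2(256)) = 7^8 = 5764801 multiplications
Savings: 8120601 - 5764801 = 2355800 multiplications

Standard: 8120601 multiplications (201^3). Strassen: 5764801 multiplications (7^8, after padding to 256x256). Strassen reduces 8 recursive multiplications to 7 at each level.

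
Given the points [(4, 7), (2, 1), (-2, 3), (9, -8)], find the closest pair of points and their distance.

Computing all pairwise distances among 4 points:

d((4, 7), (2, 1)) = 6.3246
d((4, 7), (-2, 3)) = 7.2111
d((4, 7), (9, -8)) = 15.8114
d((2, 1), (-2, 3)) = 4.4721 <-- minimum
d((2, 1), (9, -8)) = 11.4018
d((-2, 3), (9, -8)) = 15.5563

Closest pair: (2, 1) and (-2, 3) with distance 4.4721

The closest pair is (2, 1) and (-2, 3) with Euclidean distance 4.4721. For 4 points, brute-force pairwise comparison is shown above. For large n, the divide-and-conquer algorithm (sort by x, recurse on halves, check the dividing strip) achieves O(n log n).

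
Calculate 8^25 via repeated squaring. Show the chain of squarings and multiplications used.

Computing 8^25 by squaring (build up from 8^1; each line after the first costs one multiplication):

8^1 = 8
8^2 = (8^1)^2 = 8^2 = 64
8^3 = 8 * 8^2 = 8 * 64 = 512
8^6 = (8^3)^2 = 512^2 = 262144
8^12 = (8^6)^2 = 262144^2 = 68719476736
8^24 = (8^12)^2 = 68719476736^2 = 4722366482869645213696
8^25 = 8 * 8^24 = 8 * 4722366482869645213696 = 37778931862957161709568

Result: 37778931862957161709568
Multiplications needed: 6 (6 lines after 8^1)

8^25 = 37778931862957161709568. Using exponentiation by squaring, this requires 6 multiplications. The key idea: if the exponent is even, square the half-power; if odd, multiply by the base once.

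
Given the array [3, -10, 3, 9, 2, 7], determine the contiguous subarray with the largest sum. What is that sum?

Using Kadane's algorithm on [3, -10, 3, 9, 2, 7]:

Scanning through the array:
Position 1 (value -10): max_ending_here = -7, max_so_far = 3
Position 2 (value 3): max_ending_here = 3, max_so_far = 3
Position 3 (value 9): max_ending_here = 12, max_so_far = 12
Position 4 (value 2): max_ending_here = 14, max_so_far = 14
Position 5 (value 7): max_ending_here = 21, max_so_far = 21

Maximum subarray: [3, 9, 2, 7]
Maximum sum: 21

The maximum subarray is [3, 9, 2, 7] with sum 21. This subarray runs from index 2 to index 5.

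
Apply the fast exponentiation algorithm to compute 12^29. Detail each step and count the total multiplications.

Computing 12^29 by squaring (build up from 12^1; each line after the first costs one multiplication):

12^1 = 12
12^2 = (12^1)^2 = 12^2 = 144
12^3 = 12 * 12^2 = 12 * 144 = 1728
12^6 = (12^3)^2 = 1728^2 = 2985984
12^7 = 12 * 12^6 = 12 * 2985984 = 35831808
12^14 = (12^7)^2 = 35831808^2 = 1283918464548864
12^28 = (12^14)^2 = 1283918464548864^2 = 1648446623609512543951043690496
12^29 = 12 * 12^28 = 12 * 1648446623609512543951043690496 = 19781359483314150527412524285952

Result: 19781359483314150527412524285952
Multiplications needed: 7 (7 lines after 12^1)

12^29 = 19781359483314150527412524285952. Using exponentiation by squaring, this requires 7 multiplications. The key idea: if the exponent is even, square the half-power; if odd, multiply by the base once.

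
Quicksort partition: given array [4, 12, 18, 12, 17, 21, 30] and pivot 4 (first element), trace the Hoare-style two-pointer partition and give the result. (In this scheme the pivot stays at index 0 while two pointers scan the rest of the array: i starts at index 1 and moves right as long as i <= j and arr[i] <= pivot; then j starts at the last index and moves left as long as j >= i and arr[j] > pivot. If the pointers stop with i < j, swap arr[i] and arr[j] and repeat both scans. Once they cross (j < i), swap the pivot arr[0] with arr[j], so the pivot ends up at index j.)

Hoare-style two-pointer partition with pivot = 4:

Initial array: [4, 12, 18, 12, 17, 21, 30]

Pointers start at i = 1, j = 6.
i ends at 1, j ends at 0: the pointers have crossed (j < i), so scanning stops.

j = 0, so swapping arr[0] with arr[j] leaves the pivot at position 0: [4, 12, 18, 12, 17, 21, 30]
Pivot position: 0

After partitioning with pivot 4, the array becomes [4, 12, 18, 12, 17, 21, 30]. The pivot is placed at index 0. All elements to the left of the pivot are <= 4, and all elements to the right are > 4.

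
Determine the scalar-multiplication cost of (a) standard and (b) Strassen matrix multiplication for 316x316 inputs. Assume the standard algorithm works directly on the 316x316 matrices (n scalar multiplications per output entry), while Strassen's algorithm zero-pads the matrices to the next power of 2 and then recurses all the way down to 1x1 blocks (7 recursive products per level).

Matrix multiplication for 316x316 matrices:

Strassen's algorithm requires power-of-2 dimensions. Pad 316x316 to 512x512 (next power of 2).

Standard algorithm: 316^3 = 31554496 multiplications
Strassen's algorithm: 7^(log2(512)) = 7^9 = 40353607 multiplications
Difference: 31554496 - 40353607 = -8799111 (Strassen uses MORE here due to padding overhead — for small or just-over-power-of-2 n, padding can outweigh the per-level savings)

Standard: 31554496 multiplications (316^3). Strassen: 40353607 multiplications (7^9, after padding to 512x512). Strassen reduces 8 recursive multiplications to 7 at each level.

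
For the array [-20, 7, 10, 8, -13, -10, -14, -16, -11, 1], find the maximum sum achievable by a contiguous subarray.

Using Kadane's algorithm on [-20, 7, 10, 8, -13, -10, -14, -16, -11, 1]:

Scanning through the array:
Position 1 (value 7): max_ending_here = 7, max_so_far = 7
Position 2 (value 10): max_ending_here = 17, max_so_far = 17
Position 3 (value 8): max_ending_here = 25, max_so_far = 25
Position 4 (value -13): max_ending_here = 12, max_so_far = 25
Position 5 (value -10): max_ending_here = 2, max_so_far = 25
Position 6 (value -14): max_ending_here = -12, max_so_far = 25
Position 7 (value -16): max_ending_here = -16, max_so_far = 25
Position 8 (value -11): max_ending_here = -11, max_so_far = 25
Position 9 (value 1): max_ending_here = 1, max_so_far = 25

Maximum subarray: [7, 10, 8]
Maximum sum: 25

The maximum subarray is [7, 10, 8] with sum 25. This subarray runs from index 1 to index 3.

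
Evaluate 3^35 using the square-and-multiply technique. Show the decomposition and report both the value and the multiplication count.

Computing 3^35 by squaring (build up from 3^1; each line after the first costs one multiplication):

3^1 = 3
3^2 = (3^1)^2 = 3^2 = 9
3^4 = (3^2)^2 = 9^2 = 81
3^8 = (3^4)^2 = 81^2 = 6561
3^16 = (3^8)^2 = 6561^2 = 43046721
3^17 = 3 * 3^16 = 3 * 43046721 = 129140163
3^34 = (3^17)^2 = 129140163^2 = 16677181699666569
3^35 = 3 * 3^34 = 3 * 16677181699666569 = 50031545098999707

Result: 50031545098999707
Multiplications needed: 7 (7 lines after 3^1)

3^35 = 50031545098999707. Using exponentiation by squaring, this requires 7 multiplications. The key idea: if the exponent is even, square the half-power; if odd, multiply by the base once.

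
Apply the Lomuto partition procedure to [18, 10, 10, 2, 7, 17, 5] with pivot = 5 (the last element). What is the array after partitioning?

Lomuto partition with pivot = 5:

Initial array: [18, 10, 10, 2, 7, 17, 5]

arr[0]=18 > 5: no swap
arr[1]=10 > 5: no swap
arr[2]=10 > 5: no swap
arr[3]=2 <= 5: swap with position 0, array becomes [2, 10, 10, 18, 7, 17, 5]
arr[4]=7 > 5: no swap
arr[5]=17 > 5: no swap

Place pivot at position 1: [2, 5, 10, 18, 7, 17, 10]
Pivot position: 1

After partitioning with pivot 5, the array becomes [2, 5, 10, 18, 7, 17, 10]. The pivot is placed at index 1. All elements to the left of the pivot are <= 5, and all elements to the right are > 5.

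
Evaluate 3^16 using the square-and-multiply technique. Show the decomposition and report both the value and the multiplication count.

Computing 3^16 by squaring (build up from 3^1; each line after the first costs one multiplication):

3^1 = 3
3^2 = (3^1)^2 = 3^2 = 9
3^4 = (3^2)^2 = 9^2 = 81
3^8 = (3^4)^2 = 81^2 = 6561
3^16 = (3^8)^2 = 6561^2 = 43046721

Result: 43046721
Multiplications needed: 4 (4 lines after 3^1)

3^16 = 43046721. Using exponentiation by squaring, this requires 4 multiplications. The key idea: if the exponent is even, square the half-power; if odd, multiply by the base once.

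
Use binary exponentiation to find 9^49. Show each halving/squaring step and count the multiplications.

Computing 9^49 by squaring (build up from 9^1; each line after the first costs one multiplication):

9^1 = 9
9^2 = (9^1)^2 = 9^2 = 81
9^3 = 9 * 9^2 = 9 * 81 = 729
9^6 = (9^3)^2 = 729^2 = 531441
9^12 = (9^6)^2 = 531441^2 = 282429536481
9^24 = (9^12)^2 = 282429536481^2 = 79766443076872509863361
9^48 = (9^24)^2 = 79766443076872509863361^2 = 6362685441135942358474828762538534230890216321
9^49 = 9 * 9^48 = 9 * 6362685441135942358474828762538534230890216321 = 57264168970223481226273458862846808078011946889

Result: 57264168970223481226273458862846808078011946889
Multiplications needed: 7 (7 lines after 9^1)

9^49 = 57264168970223481226273458862846808078011946889. Using exponentiation by squaring, this requires 7 multiplications. The key idea: if the exponent is even, square the half-power; if odd, multiply by the base once.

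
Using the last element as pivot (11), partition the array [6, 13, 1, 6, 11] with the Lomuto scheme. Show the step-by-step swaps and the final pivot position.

Lomuto partition with pivot = 11:

Initial array: [6, 13, 1, 6, 11]

arr[0]=6 <= 11: swap with position 0, array becomes [6, 13, 1, 6, 11]
arr[1]=13 > 11: no swap
arr[2]=1 <= 11: swap with position 1, array becomes [6, 1, 13, 6, 11]
arr[3]=6 <= 11: swap with position 2, array becomes [6, 1, 6, 13, 11]

Place pivot at position 3: [6, 1, 6, 11, 13]
Pivot position: 3

After partitioning with pivot 11, the array becomes [6, 1, 6, 11, 13]. The pivot is placed at index 3. All elements to the left of the pivot are <= 11, and all elements to the right are > 11.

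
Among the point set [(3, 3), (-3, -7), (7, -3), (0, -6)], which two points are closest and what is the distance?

Computing all pairwise distances among 4 points:

d((3, 3), (-3, -7)) = 11.6619
d((3, 3), (7, -3)) = 7.2111
d((3, 3), (0, -6)) = 9.4868
d((-3, -7), (7, -3)) = 10.7703
d((-3, -7), (0, -6)) = 3.1623 <-- minimum
d((7, -3), (0, -6)) = 7.6158

Closest pair: (-3, -7) and (0, -6) with distance 3.1623

The closest pair is (-3, -7) and (0, -6) with Euclidean distance 3.1623. For 4 points, brute-force pairwise comparison is shown above. For large n, the divide-and-conquer algorithm (sort by x, recurse on halves, check the dividing strip) achieves O(n log n).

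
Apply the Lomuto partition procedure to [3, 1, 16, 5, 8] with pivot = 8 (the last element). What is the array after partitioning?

Lomuto partition with pivot = 8:

Initial array: [3, 1, 16, 5, 8]

arr[0]=3 <= 8: swap with position 0, array becomes [3, 1, 16, 5, 8]
arr[1]=1 <= 8: swap with position 1, array becomes [3, 1, 16, 5, 8]
arr[2]=16 > 8: no swap
arr[3]=5 <= 8: swap with position 2, array becomes [3, 1, 5, 16, 8]

Place pivot at position 3: [3, 1, 5, 8, 16]
Pivot position: 3

After partitioning with pivot 8, the array becomes [3, 1, 5, 8, 16]. The pivot is placed at index 3. All elements to the left of the pivot are <= 8, and all elements to the right are > 8.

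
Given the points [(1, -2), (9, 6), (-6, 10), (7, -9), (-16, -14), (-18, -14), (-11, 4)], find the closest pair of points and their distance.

Computing all pairwise distances among 7 points:

d((1, -2), (9, 6)) = 11.3137
d((1, -2), (-6, 10)) = 13.8924
d((1, -2), (7, -9)) = 9.2195
d((1, -2), (-16, -14)) = 20.8087
d((1, -2), (-18, -14)) = 22.4722
d((1, -2), (-11, 4)) = 13.4164
d((9, 6), (-6, 10)) = 15.5242
d((9, 6), (7, -9)) = 15.1327
d((9, 6), (-16, -14)) = 32.0156
d((9, 6), (-18, -14)) = 33.6006
d((9, 6), (-11, 4)) = 20.0998
d((-6, 10), (7, -9)) = 23.0217
d((-6, 10), (-16, -14)) = 26.0
d((-6, 10), (-18, -14)) = 26.8328
d((-6, 10), (-11, 4)) = 7.8102
d((7, -9), (-16, -14)) = 23.5372
d((7, -9), (-18, -14)) = 25.4951
d((7, -9), (-11, 4)) = 22.2036
d((-16, -14), (-18, -14)) = 2.0 <-- minimum
d((-16, -14), (-11, 4)) = 18.6815
d((-18, -14), (-11, 4)) = 19.3132

Closest pair: (-16, -14) and (-18, -14) with distance 2.0

The closest pair is (-16, -14) and (-18, -14) with Euclidean distance 2.0. For 7 points, brute-force pairwise comparison is shown above. For large n, the divide-and-conquer algorithm (sort by x, recurse on halves, check the dividing strip) achieves O(n log n).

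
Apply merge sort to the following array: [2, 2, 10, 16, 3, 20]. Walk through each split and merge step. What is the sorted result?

Merge sort trace:

Split: [2, 2, 10, 16, 3, 20] -> [2, 2, 10] and [16, 3, 20]
  Split: [2, 2, 10] -> [2] and [2, 10]
    Split: [2, 10] -> [2] and [10]
    Merge: [2] + [10] -> [2, 10]
  Merge: [2] + [2, 10] -> [2, 2, 10]
  Split: [16, 3, 20] -> [16] and [3, 20]
    Split: [3, 20] -> [3] and [20]
    Merge: [3] + [20] -> [3, 20]
  Merge: [16] + [3, 20] -> [3, 16, 20]
Merge: [2, 2, 10] + [3, 16, 20] -> [2, 2, 3, 10, 16, 20]

Final sorted array: [2, 2, 3, 10, 16, 20]

The merge sort proceeds by recursively splitting the array and merging sorted halves.
After all merges, the sorted array is [2, 2, 3, 10, 16, 20].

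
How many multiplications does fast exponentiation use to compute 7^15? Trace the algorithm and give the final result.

Computing 7^15 by squaring (build up from 7^1; each line after the first costs one multiplication):

7^1 = 7
7^2 = (7^1)^2 = 7^2 = 49
7^3 = 7 * 7^2 = 7 * 49 = 343
7^6 = (7^3)^2 = 343^2 = 117649
7^7 = 7 * 7^6 = 7 * 117649 = 823543
7^14 = (7^7)^2 = 823543^2 = 678223072849
7^15 = 7 * 7^14 = 7 * 678223072849 = 4747561509943

Result: 4747561509943
Multiplications needed: 6 (6 lines after 7^1)

7^15 = 4747561509943. Using exponentiation by squaring, this requires 6 multiplications. The key idea: if the exponent is even, square the half-power; if odd, multiply by the base once.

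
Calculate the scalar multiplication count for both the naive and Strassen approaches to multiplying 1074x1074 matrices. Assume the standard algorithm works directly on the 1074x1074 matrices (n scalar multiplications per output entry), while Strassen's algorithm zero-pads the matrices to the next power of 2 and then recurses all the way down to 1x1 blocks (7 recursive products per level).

Matrix multiplication for 1074x1074 matrices:

Strassen's algorithm requires power-of-2 dimensions. Pad 1074x1074 to 2048x2048 (next power of 2).

Standard algorithm: 1074^3 = 1238833224 multiplications
Strassen's algorithm: 7^(log2(2048)) = 7^11 = 1977326743 multiplications
Difference: 1238833224 - 1977326743 = -738493519 (Strassen uses MORE here due to padding overhead — for small or just-over-power-of-2 n, padding can outweigh the per-level savings)

Standard: 1238833224 multiplications (1074^3). Strassen: 1977326743 multiplications (7^11, after padding to 2048x2048). Strassen reduces 8 recursive multiplications to 7 at each level.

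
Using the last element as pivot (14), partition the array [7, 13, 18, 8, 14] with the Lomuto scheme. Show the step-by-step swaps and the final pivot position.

Lomuto partition with pivot = 14:

Initial array: [7, 13, 18, 8, 14]

arr[0]=7 <= 14: swap with position 0, array becomes [7, 13, 18, 8, 14]
arr[1]=13 <= 14: swap with position 1, array becomes [7, 13, 18, 8, 14]
arr[2]=18 > 14: no swap
arr[3]=8 <= 14: swap with position 2, array becomes [7, 13, 8, 18, 14]

Place pivot at position 3: [7, 13, 8, 14, 18]
Pivot position: 3

After partitioning with pivot 14, the array becomes [7, 13, 8, 14, 18]. The pivot is placed at index 3. All elements to the left of the pivot are <= 14, and all elements to the right are > 14.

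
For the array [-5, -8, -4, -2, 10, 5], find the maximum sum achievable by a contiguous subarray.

Using Kadane's algorithm on [-5, -8, -4, -2, 10, 5]:

Scanning through the array:
Position 1 (value -8): max_ending_here = -8, max_so_far = -5
Position 2 (value -4): max_ending_here = -4, max_so_far = -4
Position 3 (value -2): max_ending_here = -2, max_so_far = -2
Position 4 (value 10): max_ending_here = 10, max_so_far = 10
Position 5 (value 5): max_ending_here = 15, max_so_far = 15

Maximum subarray: [10, 5]
Maximum sum: 15

The maximum subarray is [10, 5] with sum 15. This subarray runs from index 4 to index 5.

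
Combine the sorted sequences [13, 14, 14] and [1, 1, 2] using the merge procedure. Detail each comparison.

Merging process:

Compare 13 vs 1: take 1 from right. Merged: [1]
Compare 13 vs 1: take 1 from right. Merged: [1, 1]
Compare 13 vs 2: take 2 from right. Merged: [1, 1, 2]
Append remaining from left: [13, 14, 14]. Merged: [1, 1, 2, 13, 14, 14]

Final merged array: [1, 1, 2, 13, 14, 14]
Total comparisons: 3

The merged array is [1, 1, 2, 13, 14, 14], requiring 3 comparisons. The merge step runs in O(n) time where n is the total number of elements.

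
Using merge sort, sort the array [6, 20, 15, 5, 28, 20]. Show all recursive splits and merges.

Merge sort trace:

Split: [6, 20, 15, 5, 28, 20] -> [6, 20, 15] and [5, 28, 20]
  Split: [6, 20, 15] -> [6] and [20, 15]
    Split: [20, 15] -> [20] and [15]
    Merge: [20] + [15] -> [15, 20]
  Merge: [6] + [15, 20] -> [6, 15, 20]
  Split: [5, 28, 20] -> [5] and [28, 20]
    Split: [28, 20] -> [28] and [20]
    Merge: [28] + [20] -> [20, 28]
  Merge: [5] + [20, 28] -> [5, 20, 28]
Merge: [6, 15, 20] + [5, 20, 28] -> [5, 6, 15, 20, 20, 28]

Final sorted array: [5, 6, 15, 20, 20, 28]

The merge sort proceeds by recursively splitting the array and merging sorted halves.
After all merges, the sorted array is [5, 6, 15, 20, 20, 28].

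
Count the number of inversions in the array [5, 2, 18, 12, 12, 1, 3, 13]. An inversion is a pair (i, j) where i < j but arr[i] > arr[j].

Finding inversions in [5, 2, 18, 12, 12, 1, 3, 13]:

(0, 1): arr[0]=5 > arr[1]=2
(0, 5): arr[0]=5 > arr[5]=1
(0, 6): arr[0]=5 > arr[6]=3
(1, 5): arr[1]=2 > arr[5]=1
(2, 3): arr[2]=18 > arr[3]=12
(2, 4): arr[2]=18 > arr[4]=12
(2, 5): arr[2]=18 > arr[5]=1
(2, 6): arr[2]=18 > arr[6]=3
(2, 7): arr[2]=18 > arr[7]=13
(3, 5): arr[3]=12 > arr[5]=1
(3, 6): arr[3]=12 > arr[6]=3
(4, 5): arr[4]=12 > arr[5]=1
(4, 6): arr[4]=12 > arr[6]=3

Total inversions: 13

The array has 13 inversion(s): (0,1), (0,5), (0,6), (1,5), (2,3), (2,4), (2,5), (2,6), (2,7), (3,5), (3,6), (4,5), (4,6). Each pair (i,j) satisfies i < j and arr[i] > arr[j].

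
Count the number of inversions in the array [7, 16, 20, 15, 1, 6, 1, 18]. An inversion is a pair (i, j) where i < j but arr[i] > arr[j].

Finding inversions in [7, 16, 20, 15, 1, 6, 1, 18]:

(0, 4): arr[0]=7 > arr[4]=1
(0, 5): arr[0]=7 > arr[5]=6
(0, 6): arr[0]=7 > arr[6]=1
(1, 3): arr[1]=16 > arr[3]=15
(1, 4): arr[1]=16 > arr[4]=1
(1, 5): arr[1]=16 > arr[5]=6
(1, 6): arr[1]=16 > arr[6]=1
(2, 3): arr[2]=20 > arr[3]=15
(2, 4): arr[2]=20 > arr[4]=1
(2, 5): arr[2]=20 > arr[5]=6
(2, 6): arr[2]=20 > arr[6]=1
(2, 7): arr[2]=20 > arr[7]=18
(3, 4): arr[3]=15 > arr[4]=1
(3, 5): arr[3]=15 > arr[5]=6
(3, 6): arr[3]=15 > arr[6]=1
(5, 6): arr[5]=6 > arr[6]=1

Total inversions: 16

The array has 16 inversion(s): (0,4), (0,5), (0,6), (1,3), (1,4), (1,5), (1,6), (2,3), (2,4), (2,5), (2,6), (2,7), (3,4), (3,5), (3,6), (5,6). Each pair (i,j) satisfies i < j and arr[i] > arr[j].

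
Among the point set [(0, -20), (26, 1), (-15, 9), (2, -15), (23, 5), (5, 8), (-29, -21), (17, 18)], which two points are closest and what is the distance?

Computing all pairwise distances among 8 points:

d((0, -20), (26, 1)) = 33.4215
d((0, -20), (-15, 9)) = 32.6497
d((0, -20), (2, -15)) = 5.3852
d((0, -20), (23, 5)) = 33.9706
d((0, -20), (5, 8)) = 28.4429
d((0, -20), (-29, -21)) = 29.0172
d((0, -20), (17, 18)) = 41.6293
d((26, 1), (-15, 9)) = 41.7732
d((26, 1), (2, -15)) = 28.8444
d((26, 1), (23, 5)) = 5.0 <-- minimum
d((26, 1), (5, 8)) = 22.1359
d((26, 1), (-29, -21)) = 59.2368
d((26, 1), (17, 18)) = 19.2354
d((-15, 9), (2, -15)) = 29.4109
d((-15, 9), (23, 5)) = 38.2099
d((-15, 9), (5, 8)) = 20.025
d((-15, 9), (-29, -21)) = 33.1059
d((-15, 9), (17, 18)) = 33.2415
d((2, -15), (23, 5)) = 29.0
d((2, -15), (5, 8)) = 23.1948
d((2, -15), (-29, -21)) = 31.5753
d((2, -15), (17, 18)) = 36.2491
d((23, 5), (5, 8)) = 18.2483
d((23, 5), (-29, -21)) = 58.1378
d((23, 5), (17, 18)) = 14.3178
d((5, 8), (-29, -21)) = 44.6878
d((5, 8), (17, 18)) = 15.6205
d((-29, -21), (17, 18)) = 60.3075

Closest pair: (26, 1) and (23, 5) with distance 5.0

The closest pair is (26, 1) and (23, 5) with Euclidean distance 5.0. For 8 points, brute-force pairwise comparison is shown above. For large n, the divide-and-conquer algorithm (sort by x, recurse on halves, check the dividing strip) achieves O(n log n).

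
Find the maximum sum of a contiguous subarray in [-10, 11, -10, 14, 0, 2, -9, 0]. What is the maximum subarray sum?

Using Kadane's algorithm on [-10, 11, -10, 14, 0, 2, -9, 0]:

Scanning through the array:
Position 1 (value 11): max_ending_here = 11, max_so_far = 11
Position 2 (value -10): max_ending_here = 1, max_so_far = 11
Position 3 (value 14): max_ending_here = 15, max_so_far = 15
Position 4 (value 0): max_ending_here = 15, max_so_far = 15
Position 5 (value 2): max_ending_here = 17, max_so_far = 17
Position 6 (value -9): max_ending_here = 8, max_so_far = 17
Position 7 (value 0): max_ending_here = 8, max_so_far = 17

Maximum subarray: [11, -10, 14, 0, 2]
Maximum sum: 17

The maximum subarray is [11, -10, 14, 0, 2] with sum 17. This subarray runs from index 1 to index 5.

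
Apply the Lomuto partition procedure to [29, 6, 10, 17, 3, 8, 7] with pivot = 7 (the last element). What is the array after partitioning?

Lomuto partition with pivot = 7:

Initial array: [29, 6, 10, 17, 3, 8, 7]

arr[0]=29 > 7: no swap
arr[1]=6 <= 7: swap with position 0, array becomes [6, 29, 10, 17, 3, 8, 7]
arr[2]=10 > 7: no swap
arr[3]=17 > 7: no swap
arr[4]=3 <= 7: swap with position 1, array becomes [6, 3, 10, 17, 29, 8, 7]
arr[5]=8 > 7: no swap

Place pivot at position 2: [6, 3, 7, 17, 29, 8, 10]
Pivot position: 2

After partitioning with pivot 7, the array becomes [6, 3, 7, 17, 29, 8, 10]. The pivot is placed at index 2. All elements to the left of the pivot are <= 7, and all elements to the right are > 7.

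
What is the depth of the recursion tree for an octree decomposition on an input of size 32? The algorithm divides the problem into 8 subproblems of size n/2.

For divide and conquer with division factor 2:

Problem sizes at each level:
Level 0: 32
Level 1: 16
Level 2: 8
Level 3: 4
Level 4: 2
Level 5: 1

The root is level 0 and the size-1 base case is level 5 (the tree spans levels 0 through 5, i.e. 6 levels counting the root), so the depth is the number of divisions: log_2(32) = 5

The recursion tree depth is log_2(32) = 5. At each level, the problem size is divided by 2, so it takes 5 divisions to reduce to a base case of size 1. The algorithm makes 8 recursive calls at each level.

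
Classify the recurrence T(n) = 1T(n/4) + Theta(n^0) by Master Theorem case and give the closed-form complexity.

Master Theorem for T(n) = 1T(n/4) + O(n^0):

a = 1, b = 4, c = 0
log_b(a) = log_4(1) = 0.0000

Case 2: c = 0 = log_4(1) = 0.0000
T(n) = O(n^0 log n) = O(log n)

For T(n) = 1T(n/4) + O(n^0): log_4(1) = 0.0000. This is Case 2 of the Master Theorem (c = log_b(a), equal work at all levels), giving O(log n).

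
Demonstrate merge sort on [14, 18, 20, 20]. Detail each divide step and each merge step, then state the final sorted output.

Merge sort trace:

Split: [14, 18, 20, 20] -> [14, 18] and [20, 20]
  Split: [14, 18] -> [14] and [18]
  Merge: [14] + [18] -> [14, 18]
  Split: [20, 20] -> [20] and [20]
  Merge: [20] + [20] -> [20, 20]
Merge: [14, 18] + [20, 20] -> [14, 18, 20, 20]

Final sorted array: [14, 18, 20, 20]

The merge sort proceeds by recursively splitting the array and merging sorted halves.
After all merges, the sorted array is [14, 18, 20, 20].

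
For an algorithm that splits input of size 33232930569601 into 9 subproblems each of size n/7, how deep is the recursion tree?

For divide and conquer with division factor 7:

Problem sizes at each level:
Level 0: 33232930569601
Level 1: 4747561509943
Level 2: 678223072849
Level 3: 96889010407
Level 4: 13841287201
Level 5: 1977326743
Level 6: 282475249
Level 7: 40353607
Level 8: 5764801
Level 9: 823543
Level 10: 117649
Level 11: 16807
Level 12: 2401
Level 13: 343
Level 14: 49
Level 15: 7
Level 16: 1

The root is level 0 and the size-1 base case is level 16 (the tree spans levels 0 through 16, i.e. 17 levels counting the root), so the depth is the number of divisions: log_7(33232930569601) = 16

The recursion tree depth is log_7(33232930569601) = 16. At each level, the problem size is divided by 7, so it takes 16 divisions to reduce to a base case of size 1. The algorithm makes 9 recursive calls at each level.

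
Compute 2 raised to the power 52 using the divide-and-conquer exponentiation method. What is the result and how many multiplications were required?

Computing 2^52 by squaring (build up from 2^1; each line after the first costs one multiplication):

2^1 = 2
2^2 = (2^1)^2 = 2^2 = 4
2^3 = 2 * 2^2 = 2 * 4 = 8
2^6 = (2^3)^2 = 8^2 = 64
2^12 = (2^6)^2 = 64^2 = 4096
2^13 = 2 * 2^12 = 2 * 4096 = 8192
2^26 = (2^13)^2 = 8192^2 = 67108864
2^52 = (2^26)^2 = 67108864^2 = 4503599627370496

Result: 4503599627370496
Multiplications needed: 7 (7 lines after 2^1)

2^52 = 4503599627370496. Using exponentiation by squaring, this requires 7 multiplications. The key idea: if the exponent is even, square the half-power; if odd, multiply by the base once.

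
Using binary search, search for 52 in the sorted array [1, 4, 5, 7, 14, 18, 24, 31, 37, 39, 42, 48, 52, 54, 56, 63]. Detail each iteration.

Binary search for 52 in [1, 4, 5, 7, 14, 18, 24, 31, 37, 39, 42, 48, 52, 54, 56, 63]:

lo=0, hi=15, mid=7, arr[mid]=31 -> 31 < 52, search right half
lo=8, hi=15, mid=11, arr[mid]=48 -> 48 < 52, search right half
lo=12, hi=15, mid=13, arr[mid]=54 -> 54 > 52, search left half
lo=12, hi=12, mid=12, arr[mid]=52 -> Found target at index 12!

Binary search finds 52 at index 12 after 4 comparisons. The search repeatedly halves the search space by comparing with the middle element.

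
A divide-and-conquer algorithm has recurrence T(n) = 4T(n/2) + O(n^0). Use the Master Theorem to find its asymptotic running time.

Master Theorem for T(n) = 4T(n/2) + O(n^0):

a = 4, b = 2, c = 0
log_b(a) = log_2(4) = 2.0000

Case 1: c = 0 < log_2(4) = 2.0000
T(n) = O(n^(log_2 4)) = O(n^2)

For T(n) = 4T(n/2) + O(n^0): log_2(4) = 2.0000. This is Case 1 of the Master Theorem (c < log_b(a), work dominated by leaves), giving O(n^2).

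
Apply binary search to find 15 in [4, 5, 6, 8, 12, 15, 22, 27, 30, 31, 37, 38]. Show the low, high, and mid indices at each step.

Binary search for 15 in [4, 5, 6, 8, 12, 15, 22, 27, 30, 31, 37, 38]:

lo=0, hi=11, mid=5, arr[mid]=15 -> Found target at index 5!

Binary search finds 15 at index 5 after 1 comparisons. The search repeatedly halves the search space by comparing with the middle element.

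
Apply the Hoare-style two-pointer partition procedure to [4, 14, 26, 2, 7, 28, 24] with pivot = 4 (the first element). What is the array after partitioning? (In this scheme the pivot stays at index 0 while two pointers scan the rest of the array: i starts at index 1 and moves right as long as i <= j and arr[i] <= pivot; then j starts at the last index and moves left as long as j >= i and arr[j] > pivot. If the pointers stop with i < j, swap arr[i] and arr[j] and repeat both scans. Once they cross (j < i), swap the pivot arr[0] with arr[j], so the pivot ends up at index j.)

Hoare-style two-pointer partition with pivot = 4:

Initial array: [4, 14, 26, 2, 7, 28, 24]

Pointers start at i = 1, j = 6.
i stops at index 1 (arr[1]=14 > 4), j stops at index 3 (arr[3]=2 <= 4): swap arr[1] and arr[3], array becomes [4, 2, 26, 14, 7, 28, 24]
i ends at 2, j ends at 1: the pointers have crossed (j < i), so scanning stops.

Swap pivot arr[0] with arr[1] to place pivot at position 1: [2, 4, 26, 14, 7, 28, 24]
Pivot position: 1

After partitioning with pivot 4, the array becomes [2, 4, 26, 14, 7, 28, 24]. The pivot is placed at index 1. All elements to the left of the pivot are <= 4, and all elements to the right are > 4.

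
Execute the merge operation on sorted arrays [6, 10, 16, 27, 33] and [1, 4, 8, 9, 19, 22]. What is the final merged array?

Merging process:

Compare 6 vs 1: take 1 from right. Merged: [1]
Compare 6 vs 4: take 4 from right. Merged: [1, 4]
Compare 6 vs 8: take 6 from left. Merged: [1, 4, 6]
Compare 10 vs 8: take 8 from right. Merged: [1, 4, 6, 8]
Compare 10 vs 9: take 9 from right. Merged: [1, 4, 6, 8, 9]
Compare 10 vs 19: take 10 from left. Merged: [1, 4, 6, 8, 9, 10]
Compare 16 vs 19: take 16 from left. Merged: [1, 4, 6, 8, 9, 10, 16]
Compare 27 vs 19: take 19 from right. Merged: [1, 4, 6, 8, 9, 10, 16, 19]
Compare 27 vs 22: take 22 from right. Merged: [1, 4, 6, 8, 9, 10, 16, 19, 22]
Append remaining from left: [27, 33]. Merged: [1, 4, 6, 8, 9, 10, 16, 19, 22, 27, 33]

Final merged array: [1, 4, 6, 8, 9, 10, 16, 19, 22, 27, 33]
Total comparisons: 9

The merged array is [1, 4, 6, 8, 9, 10, 16, 19, 22, 27, 33], requiring 9 comparisons. The merge step runs in O(n) time where n is the total number of elements.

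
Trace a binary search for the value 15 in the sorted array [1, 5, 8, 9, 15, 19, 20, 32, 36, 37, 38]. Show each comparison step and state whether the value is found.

Binary search for 15 in [1, 5, 8, 9, 15, 19, 20, 32, 36, 37, 38]:

lo=0, hi=10, mid=5, arr[mid]=19 -> 19 > 15, search left half
lo=0, hi=4, mid=2, arr[mid]=8 -> 8 < 15, search right half
lo=3, hi=4, mid=3, arr[mid]=9 -> 9 < 15, search right half
lo=4, hi=4, mid=4, arr[mid]=15 -> Found target at index 4!

Binary search finds 15 at index 4 after 4 comparisons. The search repeatedly halves the search space by comparing with the middle element.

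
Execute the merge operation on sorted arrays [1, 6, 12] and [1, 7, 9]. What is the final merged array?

Merging process:

Compare 1 vs 1: take 1 from left. Merged: [1]
Compare 6 vs 1: take 1 from right. Merged: [1, 1]
Compare 6 vs 7: take 6 from left. Merged: [1, 1, 6]
Compare 12 vs 7: take 7 from right. Merged: [1, 1, 6, 7]
Compare 12 vs 9: take 9 from right. Merged: [1, 1, 6, 7, 9]
Append remaining from left: [12]. Merged: [1, 1, 6, 7, 9, 12]

Final merged array: [1, 1, 6, 7, 9, 12]
Total comparisons: 5

The merged array is [1, 1, 6, 7, 9, 12], requiring 5 comparisons. The merge step runs in O(n) time where n is the total number of elements.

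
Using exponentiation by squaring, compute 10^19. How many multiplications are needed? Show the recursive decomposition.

Computing 10^19 by squaring (build up from 10^1; each line after the first costs one multiplication):

10^1 = 10
10^2 = (10^1)^2 = 10^2 = 100
10^4 = (10^2)^2 = 100^2 = 10000
10^8 = (10^4)^2 = 10000^2 = 100000000
10^9 = 10 * 10^8 = 10 * 100000000 = 1000000000
10^18 = (10^9)^2 = 1000000000^2 = 1000000000000000000
10^19 = 10 * 10^18 = 10 * 1000000000000000000 = 10000000000000000000

Result: 10000000000000000000
Multiplications needed: 6 (6 lines after 10^1)

10^19 = 10000000000000000000. Using exponentiation by squaring, this requires 6 multiplications. The key idea: if the exponent is even, square the half-power; if odd, multiply by the base once.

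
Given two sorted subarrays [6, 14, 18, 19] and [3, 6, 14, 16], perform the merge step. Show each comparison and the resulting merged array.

Merging process:

Compare 6 vs 3: take 3 from right. Merged: [3]
Compare 6 vs 6: take 6 from left. Merged: [3, 6]
Compare 14 vs 6: take 6 from right. Merged: [3, 6, 6]
Compare 14 vs 14: take 14 from left. Merged: [3, 6, 6, 14]
Compare 18 vs 14: take 14 from right. Merged: [3, 6, 6, 14, 14]
Compare 18 vs 16: take 16 from right. Merged: [3, 6, 6, 14, 14, 16]
Append remaining from left: [18, 19]. Merged: [3, 6, 6, 14, 14, 16, 18, 19]

Final merged array: [3, 6, 6, 14, 14, 16, 18, 19]
Total comparisons: 6

The merged array is [3, 6, 6, 14, 14, 16, 18, 19], requiring 6 comparisons. The merge step runs in O(n) time where n is the total number of elements.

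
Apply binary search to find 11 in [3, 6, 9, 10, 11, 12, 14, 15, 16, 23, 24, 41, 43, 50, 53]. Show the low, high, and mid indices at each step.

Binary search for 11 in [3, 6, 9, 10, 11, 12, 14, 15, 16, 23, 24, 41, 43, 50, 53]:

lo=0, hi=14, mid=7, arr[mid]=15 -> 15 > 11, search left half
lo=0, hi=6, mid=3, arr[mid]=10 -> 10 < 11, search right half
lo=4, hi=6, mid=5, arr[mid]=12 -> 12 > 11, search left half
lo=4, hi=4, mid=4, arr[mid]=11 -> Found target at index 4!

Binary search finds 11 at index 4 after 4 comparisons. The search repeatedly halves the search space by comparing with the middle element.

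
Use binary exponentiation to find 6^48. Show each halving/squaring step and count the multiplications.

Computing 6^48 by squaring (build up from 6^1; each line after the first costs one multiplication):

6^1 = 6
6^2 = (6^1)^2 = 6^2 = 36
6^3 = 6 * 6^2 = 6 * 36 = 216
6^6 = (6^3)^2 = 216^2 = 46656
6^12 = (6^6)^2 = 46656^2 = 2176782336
6^24 = (6^12)^2 = 2176782336^2 = 4738381338321616896
6^48 = (6^24)^2 = 4738381338321616896^2 = 22452257707354557240087211123792674816

Result: 22452257707354557240087211123792674816
Multiplications needed: 6 (6 lines after 6^1)

6^48 = 22452257707354557240087211123792674816. Using exponentiation by squaring, this requires 6 multiplications. The key idea: if the exponent is even, square the half-power; if odd, multiply by the base once.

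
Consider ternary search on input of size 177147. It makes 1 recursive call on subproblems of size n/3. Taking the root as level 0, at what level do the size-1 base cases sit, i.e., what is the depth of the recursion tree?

For divide and conquer with division factor 3:

Problem sizes at each level:
Level 0: 177147
Level 1: 59049
Level 2: 19683
Level 3: 6561
Level 4: 2187
Level 5: 729
Level 6: 243
Level 7: 81
Level 8: 27
Level 9: 9
Level 10: 3
Level 11: 1

The root is level 0 and the size-1 base case is level 11 (the tree spans levels 0 through 11, i.e. 12 levels counting the root), so the depth is the number of divisions: log_3(177147) = 11

The recursion tree depth is log_3(177147) = 11. At each level, the problem size is divided by 3, so it takes 11 divisions to reduce to a base case of size 1. The algorithm makes 1 recursive call at each level.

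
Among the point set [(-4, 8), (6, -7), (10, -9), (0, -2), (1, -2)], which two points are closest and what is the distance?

Computing all pairwise distances among 5 points:

d((-4, 8), (6, -7)) = 18.0278
d((-4, 8), (10, -9)) = 22.0227
d((-4, 8), (0, -2)) = 10.7703
d((-4, 8), (1, -2)) = 11.1803
d((6, -7), (10, -9)) = 4.4721
d((6, -7), (0, -2)) = 7.8102
d((6, -7), (1, -2)) = 7.0711
d((10, -9), (0, -2)) = 12.2066
d((10, -9), (1, -2)) = 11.4018
d((0, -2), (1, -2)) = 1.0 <-- minimum

Closest pair: (0, -2) and (1, -2) with distance 1.0

The closest pair is (0, -2) and (1, -2) with Euclidean distance 1.0. For 5 points, brute-force pairwise comparison is shown above. For large n, the divide-and-conquer algorithm (sort by x, recurse on halves, check the dividing strip) achieves O(n log n).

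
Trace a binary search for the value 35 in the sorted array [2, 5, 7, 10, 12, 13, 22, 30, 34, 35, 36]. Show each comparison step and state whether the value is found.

Binary search for 35 in [2, 5, 7, 10, 12, 13, 22, 30, 34, 35, 36]:

lo=0, hi=10, mid=5, arr[mid]=13 -> 13 < 35, search right half
lo=6, hi=10, mid=8, arr[mid]=34 -> 34 < 35, search right half
lo=9, hi=10, mid=9, arr[mid]=35 -> Found target at index 9!

Binary search finds 35 at index 9 after 3 comparisons. The search repeatedly halves the search space by comparing with the middle element.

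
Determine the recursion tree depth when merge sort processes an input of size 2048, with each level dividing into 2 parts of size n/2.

For divide and conquer with division factor 2:

Problem sizes at each level:
Level 0: 2048
Level 1: 1024
Level 2: 512
Level 3: 256
Level 4: 128
Level 5: 64
Level 6: 32
Level 7: 16
Level 8: 8
Level 9: 4
Level 10: 2
Level 11: 1

The root is level 0 and the size-1 base case is level 11 (the tree spans levels 0 through 11, i.e. 12 levels counting the root), so the depth is the number of divisions: log_2(2048) = 11

The recursion tree depth is log_2(2048) = 11. At each level, the problem size is divided by 2, so it takes 11 divisions to reduce to a base case of size 1. The algorithm makes 2 recursive calls at each level.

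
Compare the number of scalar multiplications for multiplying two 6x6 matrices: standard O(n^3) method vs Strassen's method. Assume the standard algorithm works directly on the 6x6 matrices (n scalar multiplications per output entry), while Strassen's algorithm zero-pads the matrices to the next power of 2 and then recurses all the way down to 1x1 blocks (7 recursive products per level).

Matrix multiplication for 6x6 matrices:

Strassen's algorithm requires power-of-2 dimensions. Pad 6x6 to 8x8 (next power of 2).

Standard algorithm: 6^3 = 216 multiplications
Strassen's algorithm: 7^(log2(8)) = 7^3 = 343 multiplications
Difference: 216 - 343 = -127 (Strassen uses MORE here due to padding overhead — for small or just-over-power-of-2 n, padding can outweigh the per-level savings)

Standard: 216 multiplications (6^3). Strassen: 343 multiplications (7^3, after padding to 8x8). Strassen reduces 8 recursive multiplications to 7 at each level.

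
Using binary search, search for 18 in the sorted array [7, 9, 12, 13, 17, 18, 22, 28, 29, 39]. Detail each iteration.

Binary search for 18 in [7, 9, 12, 13, 17, 18, 22, 28, 29, 39]:

lo=0, hi=9, mid=4, arr[mid]=17 -> 17 < 18, search right half
lo=5, hi=9, mid=7, arr[mid]=28 -> 28 > 18, search left half
lo=5, hi=6, mid=5, arr[mid]=18 -> Found target at index 5!

Binary search finds 18 at index 5 after 3 comparisons. The search repeatedly halves the search space by comparing with the middle element.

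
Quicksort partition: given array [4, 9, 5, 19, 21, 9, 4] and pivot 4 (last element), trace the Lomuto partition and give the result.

Lomuto partition with pivot = 4:

Initial array: [4, 9, 5, 19, 21, 9, 4]

arr[0]=4 <= 4: swap with position 0, array becomes [4, 9, 5, 19, 21, 9, 4]
arr[1]=9 > 4: no swap
arr[2]=5 > 4: no swap
arr[3]=19 > 4: no swap
arr[4]=21 > 4: no swap
arr[5]=9 > 4: no swap

Place pivot at position 1: [4, 4, 5, 19, 21, 9, 9]
Pivot position: 1

After partitioning with pivot 4, the array becomes [4, 4, 5, 19, 21, 9, 9]. The pivot is placed at index 1. All elements to the left of the pivot are <= 4, and all elements to the right are > 4.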